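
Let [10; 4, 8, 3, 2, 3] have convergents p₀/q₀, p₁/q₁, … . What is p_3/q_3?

1055/103

Using pₖ = aₖpₖ₋₁ + pₖ₋₂, qₖ = aₖqₖ₋₁ + qₖ₋₂ (with p₋₁=1, p₋₂=0, q₋₁=0, q₋₂=1):
  k=0: a=10, p=10, q=1
  k=1: a=4, p=41, q=4
  k=2: a=8, p=338, q=33
  k=3: a=3, p=1055, q=103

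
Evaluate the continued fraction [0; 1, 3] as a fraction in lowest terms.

3/4

Fold from the inside: start with 3/1.
  1 + 1/3 = 4/3
  0 + 3/4 = 3/4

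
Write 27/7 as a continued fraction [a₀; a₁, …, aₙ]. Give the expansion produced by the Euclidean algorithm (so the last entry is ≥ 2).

27 = 3×7 + 6
7 = 1×6 + 1
6 = 6×1 + 0  (stop)
So 27/7 = [3; 1, 6].

[3; 1, 6]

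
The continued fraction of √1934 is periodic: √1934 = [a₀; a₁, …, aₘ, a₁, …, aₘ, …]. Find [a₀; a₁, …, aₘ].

a₀ = ⌊√1934⌋ = 43.

[43; 1, 42, 1, 86]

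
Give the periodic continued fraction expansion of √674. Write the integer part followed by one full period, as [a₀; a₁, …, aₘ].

[25; 1, 24, 1, 50]

a₀ = ⌊√674⌋ = 25.
With m₀=0, d₀=1 and mₖ₊₁ = dₖaₖ − mₖ, dₖ₊₁ = (n − mₖ₊₁²)/dₖ, aₖ₊₁ = ⌊(a₀+mₖ₊₁)/dₖ₊₁⌋:
  k=1: m=25, d=49, a=1
  k=2: m=24, d=2, a=24
  k=3: m=24, d=49, a=1
  k=4: m=25, d=1, a=50
d=1 and a=2a₀=50 at k=4, so the next step gives (m, d) = (25, 49) again — its k=1 value — and the period has length 4.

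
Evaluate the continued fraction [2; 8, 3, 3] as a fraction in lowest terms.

176/83

Using pₖ = aₖpₖ₋₁ + pₖ₋₂ and qₖ = aₖqₖ₋₁ + qₖ₋₂:
  k=0: a=2, p=2, q=1
  k=1: a=8, p=17, q=8
  k=2: a=3, p=53, q=25
  k=3: a=3, p=176, q=83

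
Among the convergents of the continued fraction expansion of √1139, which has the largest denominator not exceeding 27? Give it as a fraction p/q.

135/4

√1139 = [33; 1, 2, 1, 66, …] (period length 4).
Convergents:
  p_0/q_0 = 33/1
  p_1/q_1 = 34/1
  p_2/q_2 = 101/3
  p_3/q_3 = 135/4
  p_4/q_4 = 9011/267
q_3 = 4 ≤ 27 < 267 = q_4, so the answer is 135/4.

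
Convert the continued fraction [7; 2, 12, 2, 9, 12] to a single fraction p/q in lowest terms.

Fold from the inside: start with 12/1.
  9 + 1/12 = 109/12
  2 + 12/109 = 230/109
  12 + 109/230 = 2869/230
  2 + 230/2869 = 5968/2869
  7 + 2869/5968 = 44645/5968

44645/5968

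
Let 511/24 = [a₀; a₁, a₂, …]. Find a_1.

3

511 = 21·24 + 7   →  a_0 = 21
24 = 3·7 + 3   →  a_1 = 3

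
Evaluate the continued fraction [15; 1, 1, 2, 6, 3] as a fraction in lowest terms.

Using pₖ = aₖpₖ₋₁ + pₖ₋₂ and qₖ = aₖqₖ₋₁ + qₖ₋₂:
  k=0: a=15, p=15, q=1
  k=1: a=1, p=16, q=1
  k=2: a=1, p=31, q=2
  k=3: a=2, p=78, q=5
  k=4: a=6, p=499, q=32
  k=5: a=3, p=1575, q=101

1575/101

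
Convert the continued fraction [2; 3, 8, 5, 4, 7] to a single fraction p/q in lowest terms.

9019/3887

Fold from the inside: start with 7/1.
  4 + 1/7 = 29/7
  5 + 7/29 = 152/29
  8 + 29/152 = 1245/152
  3 + 152/1245 = 3887/1245
  2 + 1245/3887 = 9019/3887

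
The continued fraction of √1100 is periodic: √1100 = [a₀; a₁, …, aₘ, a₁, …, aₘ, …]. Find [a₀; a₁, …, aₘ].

[33; 6, 66]

a₀ = ⌊√1100⌋ = 33.
With m₀=0, d₀=1 and mₖ₊₁ = dₖaₖ − mₖ, dₖ₊₁ = (n − mₖ₊₁²)/dₖ, aₖ₊₁ = ⌊(a₀+mₖ₊₁)/dₖ₊₁⌋:
  k=1: m=33, d=11, a=6
  k=2: m=33, d=1, a=66
d=1 and a=2a₀=66 at k=2, so the next step gives (m, d) = (33, 11) again — its k=1 value — and the period has length 2.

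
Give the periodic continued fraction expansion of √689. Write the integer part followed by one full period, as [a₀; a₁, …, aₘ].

a₀ = ⌊√689⌋ = 26.
With m₀=0, d₀=1 and mₖ₊₁ = dₖaₖ − mₖ, dₖ₊₁ = (n − mₖ₊₁²)/dₖ, aₖ₊₁ = ⌊(a₀+mₖ₊₁)/dₖ₊₁⌋:
  k=1: m=26, d=13, a=4
  k=2: m=26, d=1, a=52
d=1 and a=2a₀=52 at k=2, so the next step gives (m, d) = (26, 13) again — its k=1 value — and the period has length 2.

[26; 4, 52]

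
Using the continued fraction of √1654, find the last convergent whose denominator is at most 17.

122/3

√1654 = [40; 1, 2, 40, 2, 1, 80, …] (period length 6).
Convergents:
  p_0/q_0 = 40/1
  p_1/q_1 = 41/1
  p_2/q_2 = 122/3
  p_3/q_3 = 4921/121
q_2 = 3 ≤ 17 < 121 = q_3, so the answer is 122/3.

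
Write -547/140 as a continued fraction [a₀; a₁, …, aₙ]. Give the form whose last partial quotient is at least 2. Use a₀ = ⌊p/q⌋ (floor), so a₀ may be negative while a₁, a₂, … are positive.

[-4; 10, 1, 3, 3]

-547 = -4·140 + 13
140 = 10·13 + 10
13 = 1·10 + 3
10 = 3·3 + 1
3 = 3·1 + 0  (stop)
So -547/140 = [-4; 10, 1, 3, 3].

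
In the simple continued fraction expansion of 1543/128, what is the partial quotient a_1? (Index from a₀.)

18

1543 = 12·128 + 7   →  a_0 = 12
128 = 18·7 + 2   →  a_1 = 18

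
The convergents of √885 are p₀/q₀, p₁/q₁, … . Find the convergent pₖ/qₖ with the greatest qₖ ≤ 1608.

√885 = [29; 1, 2, 1, 58, …] (period length 4).
Convergents:
  p_0/q_0 = 29/1
  p_1/q_1 = 30/1
  p_2/q_2 = 89/3
  p_3/q_3 = 119/4
  p_4/q_4 = 6991/235
  p_5/q_5 = 7110/239
  p_6/q_6 = 21211/713
  p_7/q_7 = 28321/952
  p_8/q_8 = 1663829/55929
q_7 = 952 ≤ 1608 < 55929 = q_8, so the answer is 28321/952.

28321/952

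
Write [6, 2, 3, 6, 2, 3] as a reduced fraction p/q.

2116/329

Using pₖ = aₖpₖ₋₁ + pₖ₋₂ and qₖ = aₖqₖ₋₁ + qₖ₋₂:
  k=0: a=6, p=6, q=1
  k=1: a=2, p=13, q=2
  k=2: a=3, p=45, q=7
  k=3: a=6, p=283, q=44
  k=4: a=2, p=611, q=95
  k=5: a=3, p=2116, q=329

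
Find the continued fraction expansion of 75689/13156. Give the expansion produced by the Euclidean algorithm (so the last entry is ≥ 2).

[5; 1, 3, 19, 3, 18, 3]

75689 = 5×13156 + 9909
13156 = 1×9909 + 3247
9909 = 3×3247 + 168
3247 = 19×168 + 55
168 = 3×55 + 3
55 = 18×3 + 1
3 = 3×1 + 0  (stop)
So 75689/13156 = [5; 1, 3, 19, 3, 18, 3].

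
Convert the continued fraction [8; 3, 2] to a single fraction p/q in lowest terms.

58/7

Fold from the inside: start with 2/1.
  3 + 1/2 = 7/2
  8 + 2/7 = 58/7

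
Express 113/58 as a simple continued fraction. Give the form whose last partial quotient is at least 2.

113 = 1*58 + 55
58 = 1*55 + 3
55 = 18*3 + 1
3 = 3*1 + 0  (stop)
So 113/58 = [1; 1, 18, 3].

[1; 1, 18, 3]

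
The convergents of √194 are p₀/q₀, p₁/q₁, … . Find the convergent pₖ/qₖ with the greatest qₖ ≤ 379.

5251/377

√194 = [13; 1, 12, 1, 26, …] (period length 4).
Convergents:
  p_0/q_0 = 13/1
  p_1/q_1 = 14/1
  p_2/q_2 = 181/13
  p_3/q_3 = 195/14
  p_4/q_4 = 5251/377
  p_5/q_5 = 5446/391
q_4 = 377 ≤ 379 < 391 = q_5, so the answer is 5251/377.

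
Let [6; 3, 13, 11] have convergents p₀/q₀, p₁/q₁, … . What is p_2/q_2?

253/40

Using pₖ = aₖpₖ₋₁ + pₖ₋₂, qₖ = aₖqₖ₋₁ + qₖ₋₂ (with p₋₁=1, p₋₂=0, q₋₁=0, q₋₂=1):
  k=0: a=6, p=6, q=1
  k=1: a=3, p=19, q=3
  k=2: a=13, p=253, q=40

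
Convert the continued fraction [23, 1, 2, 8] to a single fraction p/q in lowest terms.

592/25

Using pₖ = aₖpₖ₋₁ + pₖ₋₂ and qₖ = aₖqₖ₋₁ + qₖ₋₂:
  k=0: a=23, p=23, q=1
  k=1: a=1, p=24, q=1
  k=2: a=2, p=71, q=3
  k=3: a=8, p=592, q=25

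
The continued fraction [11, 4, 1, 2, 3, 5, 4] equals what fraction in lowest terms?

11695/1043

Fold from the inside: start with 4/1.
  5 + 1/4 = 21/4
  3 + 4/21 = 67/21
  2 + 21/67 = 155/67
  1 + 67/155 = 222/155
  4 + 155/222 = 1043/222
  11 + 222/1043 = 11695/1043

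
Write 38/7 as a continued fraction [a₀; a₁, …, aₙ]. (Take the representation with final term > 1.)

38 = 5·7 + 3
7 = 2·3 + 1
3 = 3·1 + 0  (stop)
So 38/7 = [5; 2, 3].

[5; 2, 3]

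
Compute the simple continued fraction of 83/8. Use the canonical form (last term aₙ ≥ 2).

[10; 2, 1, 2]

83 = 10·8 + 3
8 = 2·3 + 2
3 = 1·2 + 1
2 = 2·1 + 0  (stop)
So 83/8 = [10; 2, 1, 2].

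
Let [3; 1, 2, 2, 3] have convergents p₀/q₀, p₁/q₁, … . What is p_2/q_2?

Using pₖ = aₖpₖ₋₁ + pₖ₋₂, qₖ = aₖqₖ₋₁ + qₖ₋₂ (with p₋₁=1, p₋₂=0, q₋₁=0, q₋₂=1):
  k=0: a=3, p=3, q=1
  k=1: a=1, p=4, q=1
  k=2: a=2, p=11, q=3

11/3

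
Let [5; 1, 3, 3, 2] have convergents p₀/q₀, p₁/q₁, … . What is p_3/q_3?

75/13

Using pₖ = aₖpₖ₋₁ + pₖ₋₂, qₖ = aₖqₖ₋₁ + qₖ₋₂ (with p₋₁=1, p₋₂=0, q₋₁=0, q₋₂=1):
  k=0: a=5, p=5, q=1
  k=1: a=1, p=6, q=1
  k=2: a=3, p=23, q=4
  k=3: a=3, p=75, q=13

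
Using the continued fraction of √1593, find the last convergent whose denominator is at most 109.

√1593 = [39; 1, 10, 2, 2, 2, 10, 1, 78, …] (period length 8).
Convergents:
  p_0/q_0 = 39/1
  p_1/q_1 = 40/1
  p_2/q_2 = 439/11
  p_3/q_3 = 918/23
  p_4/q_4 = 2275/57
  p_5/q_5 = 5468/137
q_4 = 57 ≤ 109 < 137 = q_5, so the answer is 2275/57.

2275/57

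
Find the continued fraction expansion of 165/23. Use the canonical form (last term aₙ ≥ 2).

[7; 5, 1, 3]

165 = 7×23 + 4
23 = 5×4 + 3
4 = 1×3 + 1
3 = 3×1 + 0  (stop)
So 165/23 = [7; 5, 1, 3].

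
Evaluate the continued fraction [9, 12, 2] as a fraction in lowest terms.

Fold from the inside: start with 2/1.
  12 + 1/2 = 25/2
  9 + 2/25 = 227/25

227/25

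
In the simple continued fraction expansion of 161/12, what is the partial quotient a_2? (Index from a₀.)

161 = 13·12 + 5   →  a_0 = 13
12 = 2·5 + 2   →  a_1 = 2
5 = 2·2 + 1   →  a_2 = 2

2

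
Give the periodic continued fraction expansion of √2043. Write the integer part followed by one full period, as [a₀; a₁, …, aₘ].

[45; 5, 90]

a₀ = ⌊√2043⌋ = 45.
With m₀=0, d₀=1 and mₖ₊₁ = dₖaₖ − mₖ, dₖ₊₁ = (n − mₖ₊₁²)/dₖ, aₖ₊₁ = ⌊(a₀+mₖ₊₁)/dₖ₊₁⌋:
  k=1: m=45, d=18, a=5
  k=2: m=45, d=1, a=90
d=1 and a=2a₀=90 at k=2, so the next step gives (m, d) = (45, 18) again — its k=1 value — and the period has length 2.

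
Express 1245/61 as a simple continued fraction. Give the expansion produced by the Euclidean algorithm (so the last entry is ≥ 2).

1245 = 20*61 + 25
61 = 2*25 + 11
25 = 2*11 + 3
11 = 3*3 + 2
3 = 1*2 + 1
2 = 2*1 + 0  (stop)
So 1245/61 = [20; 2, 2, 3, 1, 2].

[20; 2, 2, 3, 1, 2]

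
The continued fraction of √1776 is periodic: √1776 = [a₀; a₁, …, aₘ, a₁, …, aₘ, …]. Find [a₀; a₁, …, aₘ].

[42; 7, 84]

a₀ = ⌊√1776⌋ = 42.
With m₀=0, d₀=1 and mₖ₊₁ = dₖaₖ − mₖ, dₖ₊₁ = (n − mₖ₊₁²)/dₖ, aₖ₊₁ = ⌊(a₀+mₖ₊₁)/dₖ₊₁⌋:
  k=1: m=42, d=12, a=7
  k=2: m=42, d=1, a=84
d=1 and a=2a₀=84 at k=2, so the next step gives (m, d) = (42, 12) again — its k=1 value — and the period has length 2.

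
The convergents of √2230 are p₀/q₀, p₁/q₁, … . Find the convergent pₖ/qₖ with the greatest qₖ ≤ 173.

√2230 = [47; 4, 2, 18, 2, 4, 94, …] (period length 6).
Convergents:
  p_0/q_0 = 47/1
  p_1/q_1 = 189/4
  p_2/q_2 = 425/9
  p_3/q_3 = 7839/166
  p_4/q_4 = 16103/341
q_3 = 166 ≤ 173 < 341 = q_4, so the answer is 7839/166.

7839/166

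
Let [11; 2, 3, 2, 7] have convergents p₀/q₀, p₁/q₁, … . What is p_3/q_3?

Using pₖ = aₖpₖ₋₁ + pₖ₋₂, qₖ = aₖqₖ₋₁ + qₖ₋₂ (with p₋₁=1, p₋₂=0, q₋₁=0, q₋₂=1):
  k=0: a=11, p=11, q=1
  k=1: a=2, p=23, q=2
  k=2: a=3, p=80, q=7
  k=3: a=2, p=183, q=16

183/16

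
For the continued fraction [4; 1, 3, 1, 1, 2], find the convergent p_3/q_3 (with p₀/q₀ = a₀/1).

Using pₖ = aₖpₖ₋₁ + pₖ₋₂, qₖ = aₖqₖ₋₁ + qₖ₋₂ (with p₋₁=1, p₋₂=0, q₋₁=0, q₋₂=1):
  k=0: a=4, p=4, q=1
  k=1: a=1, p=5, q=1
  k=2: a=3, p=19, q=4
  k=3: a=1, p=24, q=5

24/5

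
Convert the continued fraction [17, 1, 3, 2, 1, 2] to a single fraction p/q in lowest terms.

622/35

Using pₖ = aₖpₖ₋₁ + pₖ₋₂ and qₖ = aₖqₖ₋₁ + qₖ₋₂:
  k=0: a=17, p=17, q=1
  k=1: a=1, p=18, q=1
  k=2: a=3, p=71, q=4
  k=3: a=2, p=160, q=9
  k=4: a=1, p=231, q=13
  k=5: a=2, p=622, q=35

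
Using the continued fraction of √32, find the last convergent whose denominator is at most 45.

198/35

√32 = [5; 1, 1, 1, 10, …] (period length 4).
Convergents:
  p_0/q_0 = 5/1
  p_1/q_1 = 6/1
  p_2/q_2 = 11/2
  p_3/q_3 = 17/3
  p_4/q_4 = 181/32
  p_5/q_5 = 198/35
  p_6/q_6 = 379/67
q_5 = 35 ≤ 45 < 67 = q_6, so the answer is 198/35.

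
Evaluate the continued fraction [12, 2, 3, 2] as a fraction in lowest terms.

199/16

Using pₖ = aₖpₖ₋₁ + pₖ₋₂ and qₖ = aₖqₖ₋₁ + qₖ₋₂:
  k=0: a=12, p=12, q=1
  k=1: a=2, p=25, q=2
  k=2: a=3, p=87, q=7
  k=3: a=2, p=199, q=16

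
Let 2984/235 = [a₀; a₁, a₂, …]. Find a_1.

1

2984 = 12·235 + 164   →  a_0 = 12
235 = 1·164 + 71   →  a_1 = 1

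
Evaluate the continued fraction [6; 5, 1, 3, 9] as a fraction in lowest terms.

1315/213

Fold from the inside: start with 9/1.
  3 + 1/9 = 28/9
  1 + 9/28 = 37/28
  5 + 28/37 = 213/37
  6 + 37/213 = 1315/213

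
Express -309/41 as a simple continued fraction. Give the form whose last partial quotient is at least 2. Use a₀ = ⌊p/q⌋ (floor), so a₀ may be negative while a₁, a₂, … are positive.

[-8; 2, 6, 3]

-309 = -8·41 + 19
41 = 2·19 + 3
19 = 6·3 + 1
3 = 3·1 + 0  (stop)
So -309/41 = [-8; 2, 6, 3].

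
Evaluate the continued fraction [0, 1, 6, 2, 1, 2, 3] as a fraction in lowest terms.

172/199

Using pₖ = aₖpₖ₋₁ + pₖ₋₂ and qₖ = aₖqₖ₋₁ + qₖ₋₂:
  k=0: a=0, p=0, q=1
  k=1: a=1, p=1, q=1
  k=2: a=6, p=6, q=7
  k=3: a=2, p=13, q=15
  k=4: a=1, p=19, q=22
  k=5: a=2, p=51, q=59
  k=6: a=3, p=172, q=199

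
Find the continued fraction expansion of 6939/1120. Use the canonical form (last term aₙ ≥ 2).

[6; 5, 8, 1, 3, 6]

6939 = 6·1120 + 219
1120 = 5·219 + 25
219 = 8·25 + 19
25 = 1·19 + 6
19 = 3·6 + 1
6 = 6·1 + 0  (stop)
So 6939/1120 = [6; 5, 8, 1, 3, 6].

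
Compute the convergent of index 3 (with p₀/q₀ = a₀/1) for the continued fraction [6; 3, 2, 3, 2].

151/24

Using pₖ = aₖpₖ₋₁ + pₖ₋₂, qₖ = aₖqₖ₋₁ + qₖ₋₂ (with p₋₁=1, p₋₂=0, q₋₁=0, q₋₂=1):
  k=0: a=6, p=6, q=1
  k=1: a=3, p=19, q=3
  k=2: a=2, p=44, q=7
  k=3: a=3, p=151, q=24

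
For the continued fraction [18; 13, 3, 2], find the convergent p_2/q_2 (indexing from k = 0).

723/40

Using pₖ = aₖpₖ₋₁ + pₖ₋₂, qₖ = aₖqₖ₋₁ + qₖ₋₂ (with p₋₁=1, p₋₂=0, q₋₁=0, q₋₂=1):
  k=0: a=18, p=18, q=1
  k=1: a=13, p=235, q=13
  k=2: a=3, p=723, q=40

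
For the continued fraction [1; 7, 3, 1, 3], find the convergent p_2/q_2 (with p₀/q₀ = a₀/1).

25/22

Using pₖ = aₖpₖ₋₁ + pₖ₋₂, qₖ = aₖqₖ₋₁ + qₖ₋₂ (with p₋₁=1, p₋₂=0, q₋₁=0, q₋₂=1):
  k=0: a=1, p=1, q=1
  k=1: a=7, p=8, q=7
  k=2: a=3, p=25, q=22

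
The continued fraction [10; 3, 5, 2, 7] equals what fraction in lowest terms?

Fold from the inside: start with 7/1.
  2 + 1/7 = 15/7
  5 + 7/15 = 82/15
  3 + 15/82 = 261/82
  10 + 82/261 = 2692/261

2692/261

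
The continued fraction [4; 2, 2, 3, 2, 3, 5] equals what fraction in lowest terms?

Fold from the inside: start with 5/1.
  3 + 1/5 = 16/5
  2 + 5/16 = 37/16
  3 + 16/37 = 127/37
  2 + 37/127 = 291/127
  2 + 127/291 = 709/291
  4 + 291/709 = 3127/709

3127/709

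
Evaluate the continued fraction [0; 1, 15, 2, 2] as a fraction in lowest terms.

77/82

Using pₖ = aₖpₖ₋₁ + pₖ₋₂ and qₖ = aₖqₖ₋₁ + qₖ₋₂:
  k=0: a=0, p=0, q=1
  k=1: a=1, p=1, q=1
  k=2: a=15, p=15, q=16
  k=3: a=2, p=31, q=33
  k=4: a=2, p=77, q=82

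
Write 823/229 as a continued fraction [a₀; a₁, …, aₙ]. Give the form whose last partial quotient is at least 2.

823 = 3·229 + 136
229 = 1·136 + 93
136 = 1·93 + 43
93 = 2·43 + 7
43 = 6·7 + 1
7 = 7·1 + 0  (stop)
So 823/229 = [3; 1, 1, 2, 6, 7].

[3; 1, 1, 2, 6, 7]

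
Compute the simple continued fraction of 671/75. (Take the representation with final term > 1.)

671 = 8·75 + 71
75 = 1·71 + 4
71 = 17·4 + 3
4 = 1·3 + 1
3 = 3·1 + 0  (stop)
So 671/75 = [8; 1, 17, 1, 3].

[8; 1, 17, 1, 3]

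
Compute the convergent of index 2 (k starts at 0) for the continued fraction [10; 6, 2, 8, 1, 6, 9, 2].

Using pₖ = aₖpₖ₋₁ + pₖ₋₂, qₖ = aₖqₖ₋₁ + qₖ₋₂ (with p₋₁=1, p₋₂=0, q₋₁=0, q₋₂=1):
  k=0: a=10, p=10, q=1
  k=1: a=6, p=61, q=6
  k=2: a=2, p=132, q=13

132/13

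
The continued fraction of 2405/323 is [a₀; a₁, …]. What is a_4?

2405 = 7·323 + 144   →  a_0 = 7
323 = 2·144 + 35   →  a_1 = 2
144 = 4·35 + 4   →  a_2 = 4
35 = 8·4 + 3   →  a_3 = 8
4 = 1·3 + 1   →  a_4 = 1

1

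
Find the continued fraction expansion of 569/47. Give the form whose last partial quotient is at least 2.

[12; 9, 2, 2]

569 = 12·47 + 5
47 = 9·5 + 2
5 = 2·2 + 1
2 = 2·1 + 0  (stop)
So 569/47 = [12; 9, 2, 2].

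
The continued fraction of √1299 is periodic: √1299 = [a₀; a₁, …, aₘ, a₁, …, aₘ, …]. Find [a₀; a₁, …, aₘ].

[36; 24, 72]

a₀ = ⌊√1299⌋ = 36.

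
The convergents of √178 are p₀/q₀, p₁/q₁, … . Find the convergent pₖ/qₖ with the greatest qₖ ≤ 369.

1601/120

√178 = [13; 2, 1, 12, 1, 2, 26, …] (period length 6).
Convergents:
  p_0/q_0 = 13/1
  p_1/q_1 = 27/2
  p_2/q_2 = 40/3
  p_3/q_3 = 507/38
  p_4/q_4 = 547/41
  p_5/q_5 = 1601/120
  p_6/q_6 = 42173/3161
q_5 = 120 ≤ 369 < 3161 = q_6, so the answer is 1601/120.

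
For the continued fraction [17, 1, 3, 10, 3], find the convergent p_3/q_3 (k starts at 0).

728/41

Using pₖ = aₖpₖ₋₁ + pₖ₋₂, qₖ = aₖqₖ₋₁ + qₖ₋₂ (with p₋₁=1, p₋₂=0, q₋₁=0, q₋₂=1):
  k=0: a=17, p=17, q=1
  k=1: a=1, p=18, q=1
  k=2: a=3, p=71, q=4
  k=3: a=10, p=728, q=41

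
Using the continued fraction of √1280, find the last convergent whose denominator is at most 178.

5617/157

√1280 = [35; 1, 3, 2, 17, 2, 3, 1, 70, …] (period length 8).
Convergents:
  p_0/q_0 = 35/1
  p_1/q_1 = 36/1
  p_2/q_2 = 143/4
  p_3/q_3 = 322/9
  p_4/q_4 = 5617/157
  p_5/q_5 = 11556/323
q_4 = 157 ≤ 178 < 323 = q_5, so the answer is 5617/157.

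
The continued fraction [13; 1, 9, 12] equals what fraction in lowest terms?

Using pₖ = aₖpₖ₋₁ + pₖ₋₂ and qₖ = aₖqₖ₋₁ + qₖ₋₂:
  k=0: a=13, p=13, q=1
  k=1: a=1, p=14, q=1
  k=2: a=9, p=139, q=10
  k=3: a=12, p=1682, q=121

1682/121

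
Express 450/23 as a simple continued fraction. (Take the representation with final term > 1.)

[19; 1, 1, 3, 3]

450 = 19·23 + 13
23 = 1·13 + 10
13 = 1·10 + 3
10 = 3·3 + 1
3 = 3·1 + 0  (stop)
So 450/23 = [19; 1, 1, 3, 3].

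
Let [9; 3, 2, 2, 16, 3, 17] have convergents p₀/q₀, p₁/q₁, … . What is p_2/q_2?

65/7

Using pₖ = aₖpₖ₋₁ + pₖ₋₂, qₖ = aₖqₖ₋₁ + qₖ₋₂ (with p₋₁=1, p₋₂=0, q₋₁=0, q₋₂=1):
  k=0: a=9, p=9, q=1
  k=1: a=3, p=28, q=3
  k=2: a=2, p=65, q=7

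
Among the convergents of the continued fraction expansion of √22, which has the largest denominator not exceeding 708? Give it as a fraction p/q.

1909/407

√22 = [4; 1, 2, 4, 2, 1, 8, …] (period length 6).
Convergents:
  p_0/q_0 = 4/1
  p_1/q_1 = 5/1
  p_2/q_2 = 14/3
  p_3/q_3 = 61/13
  p_4/q_4 = 136/29
  p_5/q_5 = 197/42
  p_6/q_6 = 1712/365
  p_7/q_7 = 1909/407
  p_8/q_8 = 5530/1179
q_7 = 407 ≤ 708 < 1179 = q_8, so the answer is 1909/407.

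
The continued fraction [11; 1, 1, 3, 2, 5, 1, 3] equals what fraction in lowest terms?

Using pₖ = aₖpₖ₋₁ + pₖ₋₂ and qₖ = aₖqₖ₋₁ + qₖ₋₂:
  k=0: a=11, p=11, q=1
  k=1: a=1, p=12, q=1
  k=2: a=1, p=23, q=2
  k=3: a=3, p=81, q=7
  k=4: a=2, p=185, q=16
  k=5: a=5, p=1006, q=87
  k=6: a=1, p=1191, q=103
  k=7: a=3, p=4579, q=396

4579/396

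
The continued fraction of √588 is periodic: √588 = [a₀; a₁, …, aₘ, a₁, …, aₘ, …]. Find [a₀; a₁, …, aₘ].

[24; 4, 48]

a₀ = ⌊√588⌋ = 24.
With m₀=0, d₀=1 and mₖ₊₁ = dₖaₖ − mₖ, dₖ₊₁ = (n − mₖ₊₁²)/dₖ, aₖ₊₁ = ⌊(a₀+mₖ₊₁)/dₖ₊₁⌋:
  k=1: m=24, d=12, a=4
  k=2: m=24, d=1, a=48
d=1 and a=2a₀=48 at k=2, so the next step gives (m, d) = (24, 12) again — its k=1 value — and the period has length 2.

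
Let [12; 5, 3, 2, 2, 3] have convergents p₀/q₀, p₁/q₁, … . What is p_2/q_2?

Using pₖ = aₖpₖ₋₁ + pₖ₋₂, qₖ = aₖqₖ₋₁ + qₖ₋₂ (with p₋₁=1, p₋₂=0, q₋₁=0, q₋₂=1):
  k=0: a=12, p=12, q=1
  k=1: a=5, p=61, q=5
  k=2: a=3, p=195, q=16

195/16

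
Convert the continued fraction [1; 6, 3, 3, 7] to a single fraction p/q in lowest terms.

533/460

Fold from the inside: start with 7/1.
  3 + 1/7 = 22/7
  3 + 7/22 = 73/22
  6 + 22/73 = 460/73
  1 + 73/460 = 533/460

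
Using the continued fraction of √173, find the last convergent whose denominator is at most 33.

√173 = [13; 6, 1, 1, 6, 26, …] (period length 5).
Convergents:
  p_0/q_0 = 13/1
  p_1/q_1 = 79/6
  p_2/q_2 = 92/7
  p_3/q_3 = 171/13
  p_4/q_4 = 1118/85
q_3 = 13 ≤ 33 < 85 = q_4, so the answer is 171/13.

171/13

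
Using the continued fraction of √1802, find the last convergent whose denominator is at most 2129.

71698/1689

√1802 = [42; 2, 4, 2, 84, …] (period length 4).
Convergents:
  p_0/q_0 = 42/1
  p_1/q_1 = 85/2
  p_2/q_2 = 382/9
  p_3/q_3 = 849/20
  p_4/q_4 = 71698/1689
  p_5/q_5 = 144245/3398
q_4 = 1689 ≤ 2129 < 3398 = q_5, so the answer is 71698/1689.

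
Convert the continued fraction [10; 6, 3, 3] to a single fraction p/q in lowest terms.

640/63

Fold from the inside: start with 3/1.
  3 + 1/3 = 10/3
  6 + 3/10 = 63/10
  10 + 10/63 = 640/63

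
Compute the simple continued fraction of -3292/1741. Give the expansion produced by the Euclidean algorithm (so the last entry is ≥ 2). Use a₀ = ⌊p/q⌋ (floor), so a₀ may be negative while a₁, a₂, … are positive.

-3292 = -2·1741 + 190
1741 = 9·190 + 31
190 = 6·31 + 4
31 = 7·4 + 3
4 = 1·3 + 1
3 = 3·1 + 0  (stop)
So -3292/1741 = [-2; 9, 6, 7, 1, 3].

[-2; 9, 6, 7, 1, 3]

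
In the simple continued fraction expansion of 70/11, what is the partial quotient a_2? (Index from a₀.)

70 = 6·11 + 4   →  a_0 = 6
11 = 2·4 + 3   →  a_1 = 2
4 = 1·3 + 1   →  a_2 = 1

1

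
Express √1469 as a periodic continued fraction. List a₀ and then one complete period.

a₀ = ⌊√1469⌋ = 38.
With m₀=0, d₀=1 and mₖ₊₁ = dₖaₖ − mₖ, dₖ₊₁ = (n − mₖ₊₁²)/dₖ, aₖ₊₁ = ⌊(a₀+mₖ₊₁)/dₖ₊₁⌋:
  k=1: m=38, d=25, a=3
  k=2: m=37, d=4, a=18
  k=3: m=35, d=61, a=1
  k=4: m=26, d=13, a=4
  k=5: m=26, d=61, a=1
  k=6: m=35, d=4, a=18
  k=7: m=37, d=25, a=3
  k=8: m=38, d=1, a=76
d=1 and a=2a₀=76 at k=8, so the next step gives (m, d) = (38, 25) again — its k=1 value — and the period has length 8.

[38; 3, 18, 1, 4, 1, 18, 3, 76]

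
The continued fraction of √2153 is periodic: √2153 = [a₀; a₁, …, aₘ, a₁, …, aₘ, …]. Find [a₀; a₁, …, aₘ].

[46; 2, 2, 92]

a₀ = ⌊√2153⌋ = 46.
With m₀=0, d₀=1 and mₖ₊₁ = dₖaₖ − mₖ, dₖ₊₁ = (n − mₖ₊₁²)/dₖ, aₖ₊₁ = ⌊(a₀+mₖ₊₁)/dₖ₊₁⌋:
  k=1: m=46, d=37, a=2
  k=2: m=28, d=37, a=2
  k=3: m=46, d=1, a=92
d=1 and a=2a₀=92 at k=3, so the next step gives (m, d) = (46, 37) again — its k=1 value — and the period has length 3.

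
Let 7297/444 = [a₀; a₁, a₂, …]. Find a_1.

2

7297 = 16·444 + 193   →  a_0 = 16
444 = 2·193 + 58   →  a_1 = 2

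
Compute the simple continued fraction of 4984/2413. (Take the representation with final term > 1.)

4984 = 2×2413 + 158
2413 = 15×158 + 43
158 = 3×43 + 29
43 = 1×29 + 14
29 = 2×14 + 1
14 = 14×1 + 0  (stop)
So 4984/2413 = [2; 15, 3, 1, 2, 14].

[2; 15, 3, 1, 2, 14]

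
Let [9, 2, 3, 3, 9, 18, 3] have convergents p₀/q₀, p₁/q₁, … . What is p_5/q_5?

Using pₖ = aₖpₖ₋₁ + pₖ₋₂, qₖ = aₖqₖ₋₁ + qₖ₋₂ (with p₋₁=1, p₋₂=0, q₋₁=0, q₋₂=1):
  k=0: a=9, p=9, q=1
  k=1: a=2, p=19, q=2
  k=2: a=3, p=66, q=7
  k=3: a=3, p=217, q=23
  k=4: a=9, p=2019, q=214
  k=5: a=18, p=36559, q=3875

36559/3875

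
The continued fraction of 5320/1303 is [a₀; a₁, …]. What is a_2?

5320 = 4·1303 + 108   →  a_0 = 4
1303 = 12·108 + 7   →  a_1 = 12
108 = 15·7 + 3   →  a_2 = 15

15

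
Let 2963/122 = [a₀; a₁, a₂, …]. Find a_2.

2963 = 24·122 + 35   →  a_0 = 24
122 = 3·35 + 17   →  a_1 = 3
35 = 2·17 + 1   →  a_2 = 2

2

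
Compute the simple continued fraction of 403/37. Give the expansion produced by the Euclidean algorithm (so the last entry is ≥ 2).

[10; 1, 8, 4]

403 = 10×37 + 33
37 = 1×33 + 4
33 = 8×4 + 1
4 = 4×1 + 0  (stop)
So 403/37 = [10; 1, 8, 4].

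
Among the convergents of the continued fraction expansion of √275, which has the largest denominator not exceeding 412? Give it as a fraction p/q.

6683/403

√275 = [16; 1, 1, 2, 1, 1, 32, …] (period length 6).
Convergents:
  p_0/q_0 = 16/1
  p_1/q_1 = 17/1
  p_2/q_2 = 33/2
  p_3/q_3 = 83/5
  p_4/q_4 = 116/7
  p_5/q_5 = 199/12
  p_6/q_6 = 6484/391
  p_7/q_7 = 6683/403
  p_8/q_8 = 13167/794
q_7 = 403 ≤ 412 < 794 = q_8, so the answer is 6683/403.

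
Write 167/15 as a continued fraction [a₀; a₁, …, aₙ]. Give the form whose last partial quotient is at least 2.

[11; 7, 2]

167 = 11·15 + 2
15 = 7·2 + 1
2 = 2·1 + 0  (stop)
So 167/15 = [11; 7, 2].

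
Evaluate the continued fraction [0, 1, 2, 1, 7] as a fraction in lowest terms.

Using pₖ = aₖpₖ₋₁ + pₖ₋₂ and qₖ = aₖqₖ₋₁ + qₖ₋₂:
  k=0: a=0, p=0, q=1
  k=1: a=1, p=1, q=1
  k=2: a=2, p=2, q=3
  k=3: a=1, p=3, q=4
  k=4: a=7, p=23, q=31

23/31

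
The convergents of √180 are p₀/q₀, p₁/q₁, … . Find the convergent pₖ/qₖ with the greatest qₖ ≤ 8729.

51841/3864

√180 = [13; 2, 2, 2, 26, …] (period length 4).
Convergents:
  p_0/q_0 = 13/1
  p_1/q_1 = 27/2
  p_2/q_2 = 67/5
  p_3/q_3 = 161/12
  p_4/q_4 = 4253/317
  p_5/q_5 = 8667/646
  p_6/q_6 = 21587/1609
  p_7/q_7 = 51841/3864
  p_8/q_8 = 1369453/102073
q_7 = 3864 ≤ 8729 < 102073 = q_8, so the answer is 51841/3864.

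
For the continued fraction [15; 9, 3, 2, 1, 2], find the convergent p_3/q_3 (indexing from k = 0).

Using pₖ = aₖpₖ₋₁ + pₖ₋₂, qₖ = aₖqₖ₋₁ + qₖ₋₂ (with p₋₁=1, p₋₂=0, q₋₁=0, q₋₂=1):
  k=0: a=15, p=15, q=1
  k=1: a=9, p=136, q=9
  k=2: a=3, p=423, q=28
  k=3: a=2, p=982, q=65

982/65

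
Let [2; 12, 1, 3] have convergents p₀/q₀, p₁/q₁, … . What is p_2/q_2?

Using pₖ = aₖpₖ₋₁ + pₖ₋₂, qₖ = aₖqₖ₋₁ + qₖ₋₂ (with p₋₁=1, p₋₂=0, q₋₁=0, q₋₂=1):
  k=0: a=2, p=2, q=1
  k=1: a=12, p=25, q=12
  k=2: a=1, p=27, q=13

27/13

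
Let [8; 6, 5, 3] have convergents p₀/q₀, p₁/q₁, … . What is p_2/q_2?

Using pₖ = aₖpₖ₋₁ + pₖ₋₂, qₖ = aₖqₖ₋₁ + qₖ₋₂ (with p₋₁=1, p₋₂=0, q₋₁=0, q₋₂=1):
  k=0: a=8, p=8, q=1
  k=1: a=6, p=49, q=6
  k=2: a=5, p=253, q=31

253/31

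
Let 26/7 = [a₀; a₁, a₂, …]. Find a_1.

26 = 3·7 + 5   →  a_0 = 3
7 = 1·5 + 2   →  a_1 = 1

1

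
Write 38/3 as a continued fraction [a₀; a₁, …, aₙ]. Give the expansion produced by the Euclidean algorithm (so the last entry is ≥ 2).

38 = 12·3 + 2
3 = 1·2 + 1
2 = 2·1 + 0  (stop)
So 38/3 = [12; 1, 2].

[12; 1, 2]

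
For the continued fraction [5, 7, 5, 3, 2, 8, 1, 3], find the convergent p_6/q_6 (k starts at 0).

12894/2509

Using pₖ = aₖpₖ₋₁ + pₖ₋₂, qₖ = aₖqₖ₋₁ + qₖ₋₂ (with p₋₁=1, p₋₂=0, q₋₁=0, q₋₂=1):
  k=0: a=5, p=5, q=1
  k=1: a=7, p=36, q=7
  k=2: a=5, p=185, q=36
  k=3: a=3, p=591, q=115
  k=4: a=2, p=1367, q=266
  k=5: a=8, p=11527, q=2243
  k=6: a=1, p=12894, q=2509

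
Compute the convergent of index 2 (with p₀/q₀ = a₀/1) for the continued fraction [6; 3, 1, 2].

25/4

Using pₖ = aₖpₖ₋₁ + pₖ₋₂, qₖ = aₖqₖ₋₁ + qₖ₋₂ (with p₋₁=1, p₋₂=0, q₋₁=0, q₋₂=1):
  k=0: a=6, p=6, q=1
  k=1: a=3, p=19, q=3
  k=2: a=1, p=25, q=4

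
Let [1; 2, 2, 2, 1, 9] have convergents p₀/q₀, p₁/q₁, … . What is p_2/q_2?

7/5

Using pₖ = aₖpₖ₋₁ + pₖ₋₂, qₖ = aₖqₖ₋₁ + qₖ₋₂ (with p₋₁=1, p₋₂=0, q₋₁=0, q₋₂=1):
  k=0: a=1, p=1, q=1
  k=1: a=2, p=3, q=2
  k=2: a=2, p=7, q=5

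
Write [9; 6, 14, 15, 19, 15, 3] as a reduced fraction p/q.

10331814/1127347

Fold from the inside: start with 3/1.
  15 + 1/3 = 46/3
  19 + 3/46 = 877/46
  15 + 46/877 = 13201/877
  14 + 877/13201 = 185691/13201
  6 + 13201/185691 = 1127347/185691
  9 + 185691/1127347 = 10331814/1127347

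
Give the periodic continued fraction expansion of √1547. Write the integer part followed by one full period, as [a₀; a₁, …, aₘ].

[39; 3, 78]

a₀ = ⌊√1547⌋ = 39.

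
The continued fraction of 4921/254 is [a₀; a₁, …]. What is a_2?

1

4921 = 19·254 + 95   →  a_0 = 19
254 = 2·95 + 64   →  a_1 = 2
95 = 1·64 + 31   →  a_2 = 1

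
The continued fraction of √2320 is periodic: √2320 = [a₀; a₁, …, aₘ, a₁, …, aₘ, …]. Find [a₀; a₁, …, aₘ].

a₀ = ⌊√2320⌋ = 48.
With m₀=0, d₀=1 and mₖ₊₁ = dₖaₖ − mₖ, dₖ₊₁ = (n − mₖ₊₁²)/dₖ, aₖ₊₁ = ⌊(a₀+mₖ₊₁)/dₖ₊₁⌋:
  k=1: m=48, d=16, a=6
  k=2: m=48, d=1, a=96
d=1 and a=2a₀=96 at k=2, so the next step gives (m, d) = (48, 16) again — its k=1 value — and the period has length 2.

[48; 6, 96]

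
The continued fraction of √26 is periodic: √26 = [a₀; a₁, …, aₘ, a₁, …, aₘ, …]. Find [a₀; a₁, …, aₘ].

[5; 10]

a₀ = ⌊√26⌋ = 5.
With m₀=0, d₀=1 and mₖ₊₁ = dₖaₖ − mₖ, dₖ₊₁ = (n − mₖ₊₁²)/dₖ, aₖ₊₁ = ⌊(a₀+mₖ₊₁)/dₖ₊₁⌋:
  k=1: m=5, d=1, a=10
d=1 and a=2a₀=10 at k=1, so the next step gives (m, d) = (5, 1) again — its k=1 value — and the period has length 1.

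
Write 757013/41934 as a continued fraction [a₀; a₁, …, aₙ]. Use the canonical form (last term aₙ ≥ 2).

757013 = 18·41934 + 2201
41934 = 19·2201 + 115
2201 = 19·115 + 16
115 = 7·16 + 3
16 = 5·3 + 1
3 = 3·1 + 0  (stop)
So 757013/41934 = [18; 19, 19, 7, 5, 3].

[18; 19, 19, 7, 5, 3]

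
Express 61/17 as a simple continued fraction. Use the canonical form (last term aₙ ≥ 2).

[3; 1, 1, 2, 3]

61 = 3·17 + 10
17 = 1·10 + 7
10 = 1·7 + 3
7 = 2·3 + 1
3 = 3·1 + 0  (stop)
So 61/17 = [3; 1, 1, 2, 3].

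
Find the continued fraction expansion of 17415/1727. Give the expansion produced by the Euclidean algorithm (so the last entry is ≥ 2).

[10; 11, 1, 10, 6, 2]

17415 = 10·1727 + 145
1727 = 11·145 + 132
145 = 1·132 + 13
132 = 10·13 + 2
13 = 6·2 + 1
2 = 2·1 + 0  (stop)
So 17415/1727 = [10; 11, 1, 10, 6, 2].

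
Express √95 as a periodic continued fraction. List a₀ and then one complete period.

[9; 1, 2, 1, 18]

a₀ = ⌊√95⌋ = 9.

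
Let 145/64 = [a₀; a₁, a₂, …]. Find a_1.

3

145 = 2·64 + 17   →  a_0 = 2
64 = 3·17 + 13   →  a_1 = 3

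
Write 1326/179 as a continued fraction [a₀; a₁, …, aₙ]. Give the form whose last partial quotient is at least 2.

1326 = 7×179 + 73
179 = 2×73 + 33
73 = 2×33 + 7
33 = 4×7 + 5
7 = 1×5 + 2
5 = 2×2 + 1
2 = 2×1 + 0  (stop)
So 1326/179 = [7; 2, 2, 4, 1, 2, 2].

[7; 2, 2, 4, 1, 2, 2]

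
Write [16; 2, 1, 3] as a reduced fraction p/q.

Using pₖ = aₖpₖ₋₁ + pₖ₋₂ and qₖ = aₖqₖ₋₁ + qₖ₋₂:
  k=0: a=16, p=16, q=1
  k=1: a=2, p=33, q=2
  k=2: a=1, p=49, q=3
  k=3: a=3, p=180, q=11

180/11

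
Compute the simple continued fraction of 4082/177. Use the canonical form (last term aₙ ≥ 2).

[23; 16, 11]

4082 = 23×177 + 11
177 = 16×11 + 1
11 = 11×1 + 0  (stop)
So 4082/177 = [23; 16, 11].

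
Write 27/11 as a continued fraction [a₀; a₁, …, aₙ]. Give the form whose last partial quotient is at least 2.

27 = 2·11 + 5
11 = 2·5 + 1
5 = 5·1 + 0  (stop)
So 27/11 = [2; 2, 5].

[2; 2, 5]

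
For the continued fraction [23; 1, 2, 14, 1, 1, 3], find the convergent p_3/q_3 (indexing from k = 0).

Using pₖ = aₖpₖ₋₁ + pₖ₋₂, qₖ = aₖqₖ₋₁ + qₖ₋₂ (with p₋₁=1, p₋₂=0, q₋₁=0, q₋₂=1):
  k=0: a=23, p=23, q=1
  k=1: a=1, p=24, q=1
  k=2: a=2, p=71, q=3
  k=3: a=14, p=1018, q=43

1018/43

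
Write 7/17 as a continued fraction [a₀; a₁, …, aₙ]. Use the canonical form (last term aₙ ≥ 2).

[0; 2, 2, 3]

7 = 0·17 + 7
17 = 2·7 + 3
7 = 2·3 + 1
3 = 3·1 + 0  (stop)
So 7/17 = [0; 2, 2, 3].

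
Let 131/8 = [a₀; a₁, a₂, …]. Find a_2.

131 = 16·8 + 3   →  a_0 = 16
8 = 2·3 + 2   →  a_1 = 2
3 = 1·2 + 1   →  a_2 = 1

1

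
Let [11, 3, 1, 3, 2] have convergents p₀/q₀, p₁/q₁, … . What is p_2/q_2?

Using pₖ = aₖpₖ₋₁ + pₖ₋₂, qₖ = aₖqₖ₋₁ + qₖ₋₂ (with p₋₁=1, p₋₂=0, q₋₁=0, q₋₂=1):
  k=0: a=11, p=11, q=1
  k=1: a=3, p=34, q=3
  k=2: a=1, p=45, q=4

45/4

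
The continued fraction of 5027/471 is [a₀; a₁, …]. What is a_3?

5027 = 10·471 + 317   →  a_0 = 10
471 = 1·317 + 154   →  a_1 = 1
317 = 2·154 + 9   →  a_2 = 2
154 = 17·9 + 1   →  a_3 = 17

17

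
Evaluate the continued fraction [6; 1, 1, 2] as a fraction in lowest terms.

33/5

Fold from the inside: start with 2/1.
  1 + 1/2 = 3/2
  1 + 2/3 = 5/3
  6 + 3/5 = 33/5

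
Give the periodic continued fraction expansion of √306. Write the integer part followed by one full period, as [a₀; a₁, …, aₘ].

[17; 2, 34]

a₀ = ⌊√306⌋ = 17.
With m₀=0, d₀=1 and mₖ₊₁ = dₖaₖ − mₖ, dₖ₊₁ = (n − mₖ₊₁²)/dₖ, aₖ₊₁ = ⌊(a₀+mₖ₊₁)/dₖ₊₁⌋:
  k=1: m=17, d=17, a=2
  k=2: m=17, d=1, a=34
d=1 and a=2a₀=34 at k=2, so the next step gives (m, d) = (17, 17) again — its k=1 value — and the period has length 2.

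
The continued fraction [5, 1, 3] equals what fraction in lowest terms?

23/4

Fold from the inside: start with 3/1.
  1 + 1/3 = 4/3
  5 + 3/4 = 23/4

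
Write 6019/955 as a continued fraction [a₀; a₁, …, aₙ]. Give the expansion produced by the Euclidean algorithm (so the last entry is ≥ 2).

[6; 3, 3, 3, 1, 1, 12]

6019 = 6·955 + 289
955 = 3·289 + 88
289 = 3·88 + 25
88 = 3·25 + 13
25 = 1·13 + 12
13 = 1·12 + 1
12 = 12·1 + 0  (stop)
So 6019/955 = [6; 3, 3, 3, 1, 1, 12].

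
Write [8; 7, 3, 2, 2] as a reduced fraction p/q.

Using pₖ = aₖpₖ₋₁ + pₖ₋₂ and qₖ = aₖqₖ₋₁ + qₖ₋₂:
  k=0: a=8, p=8, q=1
  k=1: a=7, p=57, q=7
  k=2: a=3, p=179, q=22
  k=3: a=2, p=415, q=51
  k=4: a=2, p=1009, q=124

1009/124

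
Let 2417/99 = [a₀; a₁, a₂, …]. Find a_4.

2417 = 24·99 + 41   →  a_0 = 24
99 = 2·41 + 17   →  a_1 = 2
41 = 2·17 + 7   →  a_2 = 2
17 = 2·7 + 3   →  a_3 = 2
7 = 2·3 + 1   →  a_4 = 2

2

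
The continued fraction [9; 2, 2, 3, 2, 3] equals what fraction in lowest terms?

Fold from the inside: start with 3/1.
  2 + 1/3 = 7/3
  3 + 3/7 = 24/7
  2 + 7/24 = 55/24
  2 + 24/55 = 134/55
  9 + 55/134 = 1261/134

1261/134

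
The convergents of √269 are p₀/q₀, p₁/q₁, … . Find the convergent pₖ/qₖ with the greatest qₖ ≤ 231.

√269 = [16; 2, 2, 32, …] (period length 3).
Convergents:
  p_0/q_0 = 16/1
  p_1/q_1 = 33/2
  p_2/q_2 = 82/5
  p_3/q_3 = 2657/162
  p_4/q_4 = 5396/329
q_3 = 162 ≤ 231 < 329 = q_4, so the answer is 2657/162.

2657/162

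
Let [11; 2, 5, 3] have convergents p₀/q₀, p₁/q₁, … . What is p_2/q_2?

Using pₖ = aₖpₖ₋₁ + pₖ₋₂, qₖ = aₖqₖ₋₁ + qₖ₋₂ (with p₋₁=1, p₋₂=0, q₋₁=0, q₋₂=1):
  k=0: a=11, p=11, q=1
  k=1: a=2, p=23, q=2
  k=2: a=5, p=126, q=11

126/11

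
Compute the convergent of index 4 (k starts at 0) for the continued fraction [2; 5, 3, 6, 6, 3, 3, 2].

1361/622

Using pₖ = aₖpₖ₋₁ + pₖ₋₂, qₖ = aₖqₖ₋₁ + qₖ₋₂ (with p₋₁=1, p₋₂=0, q₋₁=0, q₋₂=1):
  k=0: a=2, p=2, q=1
  k=1: a=5, p=11, q=5
  k=2: a=3, p=35, q=16
  k=3: a=6, p=221, q=101
  k=4: a=6, p=1361, q=622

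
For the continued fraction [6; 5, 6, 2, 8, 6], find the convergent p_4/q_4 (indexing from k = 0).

3512/567

Using pₖ = aₖpₖ₋₁ + pₖ₋₂, qₖ = aₖqₖ₋₁ + qₖ₋₂ (with p₋₁=1, p₋₂=0, q₋₁=0, q₋₂=1):
  k=0: a=6, p=6, q=1
  k=1: a=5, p=31, q=5
  k=2: a=6, p=192, q=31
  k=3: a=2, p=415, q=67
  k=4: a=8, p=3512, q=567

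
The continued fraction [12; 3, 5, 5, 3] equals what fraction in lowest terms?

Using pₖ = aₖpₖ₋₁ + pₖ₋₂ and qₖ = aₖqₖ₋₁ + qₖ₋₂:
  k=0: a=12, p=12, q=1
  k=1: a=3, p=37, q=3
  k=2: a=5, p=197, q=16
  k=3: a=5, p=1022, q=83
  k=4: a=3, p=3263, q=265

3263/265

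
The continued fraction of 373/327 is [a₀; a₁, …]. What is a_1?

7

373 = 1·327 + 46   →  a_0 = 1
327 = 7·46 + 5   →  a_1 = 7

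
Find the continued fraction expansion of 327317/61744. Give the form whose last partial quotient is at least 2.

327317 = 5×61744 + 18597
61744 = 3×18597 + 5953
18597 = 3×5953 + 738
5953 = 8×738 + 49
738 = 15×49 + 3
49 = 16×3 + 1
3 = 3×1 + 0  (stop)
So 327317/61744 = [5; 3, 3, 8, 15, 16, 3].

[5; 3, 3, 8, 15, 16, 3]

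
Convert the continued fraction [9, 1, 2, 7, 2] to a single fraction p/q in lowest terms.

455/47

Fold from the inside: start with 2/1.
  7 + 1/2 = 15/2
  2 + 2/15 = 32/15
  1 + 15/32 = 47/32
  9 + 32/47 = 455/47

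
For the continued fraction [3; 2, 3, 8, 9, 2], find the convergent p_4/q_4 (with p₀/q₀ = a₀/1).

1815/529

Using pₖ = aₖpₖ₋₁ + pₖ₋₂, qₖ = aₖqₖ₋₁ + qₖ₋₂ (with p₋₁=1, p₋₂=0, q₋₁=0, q₋₂=1):
  k=0: a=3, p=3, q=1
  k=1: a=2, p=7, q=2
  k=2: a=3, p=24, q=7
  k=3: a=8, p=199, q=58
  k=4: a=9, p=1815, q=529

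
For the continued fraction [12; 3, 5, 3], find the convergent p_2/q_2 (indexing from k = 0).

197/16

Using pₖ = aₖpₖ₋₁ + pₖ₋₂, qₖ = aₖqₖ₋₁ + qₖ₋₂ (with p₋₁=1, p₋₂=0, q₋₁=0, q₋₂=1):
  k=0: a=12, p=12, q=1
  k=1: a=3, p=37, q=3
  k=2: a=5, p=197, q=16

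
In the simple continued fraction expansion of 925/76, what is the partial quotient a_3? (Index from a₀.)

925 = 12·76 + 13   →  a_0 = 12
76 = 5·13 + 11   →  a_1 = 5
13 = 1·11 + 2   →  a_2 = 1
11 = 5·2 + 1   →  a_3 = 5

5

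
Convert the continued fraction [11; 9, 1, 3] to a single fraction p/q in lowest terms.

Fold from the inside: start with 3/1.
  1 + 1/3 = 4/3
  9 + 3/4 = 39/4
  11 + 4/39 = 433/39

433/39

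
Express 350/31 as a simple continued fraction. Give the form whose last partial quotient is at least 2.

[11; 3, 2, 4]

350 = 11*31 + 9
31 = 3*9 + 4
9 = 2*4 + 1
4 = 4*1 + 0  (stop)
So 350/31 = [11; 3, 2, 4].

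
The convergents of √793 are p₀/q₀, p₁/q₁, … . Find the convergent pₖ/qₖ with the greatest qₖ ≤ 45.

704/25

√793 = [28; 6, 4, 6, 56, …] (period length 4).
Convergents:
  p_0/q_0 = 28/1
  p_1/q_1 = 169/6
  p_2/q_2 = 704/25
  p_3/q_3 = 4393/156
q_2 = 25 ≤ 45 < 156 = q_3, so the answer is 704/25.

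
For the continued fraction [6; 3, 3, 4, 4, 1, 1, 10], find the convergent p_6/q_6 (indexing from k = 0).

2565/407

Using pₖ = aₖpₖ₋₁ + pₖ₋₂, qₖ = aₖqₖ₋₁ + qₖ₋₂ (with p₋₁=1, p₋₂=0, q₋₁=0, q₋₂=1):
  k=0: a=6, p=6, q=1
  k=1: a=3, p=19, q=3
  k=2: a=3, p=63, q=10
  k=3: a=4, p=271, q=43
  k=4: a=4, p=1147, q=182
  k=5: a=1, p=1418, q=225
  k=6: a=1, p=2565, q=407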